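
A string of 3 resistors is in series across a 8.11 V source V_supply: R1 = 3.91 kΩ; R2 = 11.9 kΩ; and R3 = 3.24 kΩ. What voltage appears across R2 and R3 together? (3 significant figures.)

V ≈ 6.45 V

Series total: ΣR = 3.91 + 11.9 + 3.24 = 19.05 kΩ.
R_{R2..R3} = 11.9 + 3.24 = 15.14 kΩ.
V = V_supply · R/ΣR = 8.11 × 0.7948 = 6.445 V.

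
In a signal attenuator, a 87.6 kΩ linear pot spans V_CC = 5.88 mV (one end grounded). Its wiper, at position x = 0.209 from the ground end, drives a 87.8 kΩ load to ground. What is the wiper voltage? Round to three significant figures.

V_out ≈ 1.05 mV

The pot divides into 69.29 kΩ above the wiper and 18.31 kΩ below.
Lower segment in parallel with the load: 18.31 ‖ 87.8 = 15.15 kΩ.
Then V_out = V_CC · 15.15/(69.29 + 15.15) = 1.055 mV.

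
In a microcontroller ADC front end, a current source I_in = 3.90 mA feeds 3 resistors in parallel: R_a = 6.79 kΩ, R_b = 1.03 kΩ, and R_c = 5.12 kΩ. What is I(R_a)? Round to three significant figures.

ΣG = 1/6.79 + 1/1.03 + 1/5.12 = 1.313.
R_a takes the fraction G_k/ΣG = 0.1473/1.313 = 0.1121, so I = 3.90 × 0.1121 = 0.4373 mA.

I ≈ 0.437 mA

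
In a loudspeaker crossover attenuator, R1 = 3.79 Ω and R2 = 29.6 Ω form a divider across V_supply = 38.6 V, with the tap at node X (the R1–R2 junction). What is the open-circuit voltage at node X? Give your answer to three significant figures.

V_th is the unloaded tap voltage: V_supply · R2/(R1+R2) = 38.6 × 0.8865 = 34.22 V.

V_th ≈ 34.2 V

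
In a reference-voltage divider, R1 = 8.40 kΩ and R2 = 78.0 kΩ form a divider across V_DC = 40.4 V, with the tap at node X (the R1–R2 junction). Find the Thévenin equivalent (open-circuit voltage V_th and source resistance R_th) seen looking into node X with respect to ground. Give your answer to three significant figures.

V_th is the unloaded tap voltage: V_DC · R2/(R1+R2) = 40.4 × 0.9028 = 36.47 V.
With V_DC suppressed (replaced by a short), R_th = R1 ‖ R2 = (8.400 × 78.0)/(8.400 + 78.0) = 7.583 kΩ.

V_th ≈ 36.5 V, R_th ≈ 7.58 kΩ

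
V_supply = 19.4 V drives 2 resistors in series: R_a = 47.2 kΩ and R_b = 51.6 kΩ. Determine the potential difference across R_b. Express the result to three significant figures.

V ≈ 10.1 V

Series total: ΣR = 47.2 + 51.6 = 98.80 kΩ.
By the voltage-divider rule, V = 19.4 × 51.60/98.80 = 10.13 V.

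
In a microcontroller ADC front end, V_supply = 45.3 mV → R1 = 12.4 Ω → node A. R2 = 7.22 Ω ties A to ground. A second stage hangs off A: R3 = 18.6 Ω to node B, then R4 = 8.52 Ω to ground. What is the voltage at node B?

V_B ≈ 4.48 mV

Looking into the second stage from A: R3 + R4 = 27.12 Ω appears in parallel with R2.
R2 ‖ (R3+R4) = 5.702 Ω.
First divider: V_A = V_supply · 5.702/(12.4 + 5.702) = 14.27 mV.
Stage 2 is unloaded, so V_B = V_A · R4/(R3+R4) = 14.27 × 8.52/27.12 = 4.483 mV.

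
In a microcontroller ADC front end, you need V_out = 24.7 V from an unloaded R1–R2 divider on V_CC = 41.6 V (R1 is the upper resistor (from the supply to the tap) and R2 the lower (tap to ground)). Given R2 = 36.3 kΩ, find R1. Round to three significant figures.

V_out/V_CC = R2/(R1+R2) = 0.5938.
Rearranging, R1 = R2·(1−k)/k = 36.3 × 0.6842 = 24.84 kΩ.

R1 ≈ 24.8 kΩ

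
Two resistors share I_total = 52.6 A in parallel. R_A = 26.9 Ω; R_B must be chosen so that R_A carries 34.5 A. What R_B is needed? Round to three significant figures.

R_B ≈ 51.3 Ω

Two-branch current divider: I_A = I_total · R_B/(R_A + R_B).
34.5/52.6 = R_B/(R_A + R_B) → R_B = R_A · (0.6559)/(1 − 0.6559) = 26.9 × 1.906 = 51.27 Ω.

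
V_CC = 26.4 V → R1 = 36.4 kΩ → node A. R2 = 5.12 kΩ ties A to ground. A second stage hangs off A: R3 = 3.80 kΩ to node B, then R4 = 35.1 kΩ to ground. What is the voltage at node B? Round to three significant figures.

V_B ≈ 2.63 V

Node A sees R2 in parallel with the series input of stage 2, R3 + R4 = 38.90 kΩ.
Effective lower resistance at A: R2 ‖ 38.90 = 4.524 kΩ.
So V_A = 26.4 × 0.1106 = 2.919 V.
V_B = V_A × 0.9023 = 2.634 V.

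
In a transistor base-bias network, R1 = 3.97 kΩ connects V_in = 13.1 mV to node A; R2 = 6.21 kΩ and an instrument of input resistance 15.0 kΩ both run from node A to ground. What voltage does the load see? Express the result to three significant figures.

V_out ≈ 6.88 mV

First combine the lower leg with the load: R2 ‖ R_L = 4.392 kΩ.
Now apply the divider: V_out = 13.1 × 0.5252 = 6.880 mV.
(Unloaded it would be 7.99 mV; the load pulls it down.)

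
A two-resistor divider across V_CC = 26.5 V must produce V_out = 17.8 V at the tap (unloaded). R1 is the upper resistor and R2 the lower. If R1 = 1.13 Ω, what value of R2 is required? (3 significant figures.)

V_out/V_CC = R2/(R1+R2) = 0.6717.
Rearranging, R2 = R1·k/(1−k) = 1.13 × 2.046 = 2.312 Ω.

R2 ≈ 2.31 Ω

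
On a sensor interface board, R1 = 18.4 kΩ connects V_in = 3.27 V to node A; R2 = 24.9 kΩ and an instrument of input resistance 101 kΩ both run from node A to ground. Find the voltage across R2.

V_out ≈ 1.70 V

R2 ‖ R_L = (24.9 × 101)/(24.9 + 101) = 19.98 kΩ.
Now apply the divider: V_out = 3.27 × 0.5205 = 1.702 V.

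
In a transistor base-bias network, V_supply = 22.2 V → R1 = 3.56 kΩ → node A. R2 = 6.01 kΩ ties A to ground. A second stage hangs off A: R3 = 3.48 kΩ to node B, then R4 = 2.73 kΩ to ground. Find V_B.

V_B ≈ 4.51 V

The second stage (R3 + R4 = 6.210 kΩ) loads node A in parallel with R2.
Effective lower resistance at A: R2 ‖ 6.210 = 3.054 kΩ.
First divider: V_A = V_supply · 3.054/(3.56 + 3.054) = 10.25 V.
Stage 2 is unloaded, so V_B = V_A · R4/(R3+R4) = 10.25 × 2.73/6.210 = 4.507 V.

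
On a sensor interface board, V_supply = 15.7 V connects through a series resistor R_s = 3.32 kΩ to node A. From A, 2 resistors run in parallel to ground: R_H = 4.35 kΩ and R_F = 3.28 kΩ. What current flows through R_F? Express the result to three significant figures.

I ≈ 1.72 mA

Combine the parallel branches: R_p = (1/4.35 + 1/3.28)⁻¹ = 1.870 kΩ.
V_A by voltage divider: V_A = 15.7 × 1.870/(3.32 + 1.870) = 5.657 V.
Branch current I = V_A/R_F = 5.657/3.28 = 1.725 mA.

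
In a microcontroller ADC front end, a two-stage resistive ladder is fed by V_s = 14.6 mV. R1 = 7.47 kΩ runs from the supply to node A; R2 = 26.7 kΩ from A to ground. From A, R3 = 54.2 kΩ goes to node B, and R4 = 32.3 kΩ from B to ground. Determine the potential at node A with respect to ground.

The second stage (R3 + R4 = 86.50 kΩ) loads node A in parallel with R2.
Effective lower resistance at A: R2 ‖ 86.50 = 20.40 kΩ.
So V_A = 14.6 × 0.7320 = 10.69 mV.

V_A ≈ 10.7 mV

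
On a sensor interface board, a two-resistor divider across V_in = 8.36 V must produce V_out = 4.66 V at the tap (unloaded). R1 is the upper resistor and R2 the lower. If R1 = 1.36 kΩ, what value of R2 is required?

R2 ≈ 1.71 kΩ

Required fraction k = V_out/V_in = 0.5574.
R2 = R1 · 0.5574/(1 − 0.5574) = 1.713 kΩ.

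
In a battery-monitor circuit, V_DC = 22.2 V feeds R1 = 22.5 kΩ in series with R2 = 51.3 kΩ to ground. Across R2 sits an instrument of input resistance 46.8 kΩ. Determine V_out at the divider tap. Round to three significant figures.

First combine the lower leg with the load: R2 ‖ R_L = 24.47 kΩ.
Now apply the divider: V_out = 22.2 × 0.5210 = 11.57 V.
(Unloaded it would be 15.4 V; the load pulls it down.)

V_out ≈ 11.6 V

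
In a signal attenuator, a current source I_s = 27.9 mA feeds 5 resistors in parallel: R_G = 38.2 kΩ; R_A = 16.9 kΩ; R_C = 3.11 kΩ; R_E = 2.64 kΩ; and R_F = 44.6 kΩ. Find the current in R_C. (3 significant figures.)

I ≈ 11.1 mA

ΣG = 1/38.2 + 1/16.9 + 1/3.11 + 1/2.64 + 1/44.6 = 0.8081.
By the current-divider rule, I = I_s · G_k/ΣG = 27.9 × 0.3979 = 11.10 mA.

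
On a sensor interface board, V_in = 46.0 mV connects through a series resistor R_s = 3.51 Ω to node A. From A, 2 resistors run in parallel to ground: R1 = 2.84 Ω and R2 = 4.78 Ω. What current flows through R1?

I ≈ 5.45 mA

Parallel bank: R_p = 1/(1/2.84 + 1/4.78) = 1.782 Ω.
Node voltage V_A = V_in · R_p/(R_s + R_p) = 46.0 × 0.3367 = 15.49 mV.
I(R1) = V_A / R1 = 15.49/2.84 = 5.453 mA.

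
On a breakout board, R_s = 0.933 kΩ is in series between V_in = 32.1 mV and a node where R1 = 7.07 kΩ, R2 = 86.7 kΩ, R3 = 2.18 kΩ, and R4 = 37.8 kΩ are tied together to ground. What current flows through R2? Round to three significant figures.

I ≈ 0.232 µA

Parallel bank: R_p = 1/(1/7.07 + 1/86.7 + 1/2.18 + 1/37.8) = 1.567 kΩ.
Node voltage V_A = V_in · R_p/(R_s + R_p) = 32.1 × 0.6268 = 20.12 mV.
I(R2) = V_A / R2 = 20.12/86.7 = 0.2321 µA.
(Check via current divider: I_total = 12.84 µA; share G_k/ΣG = 0.01807 → same result.)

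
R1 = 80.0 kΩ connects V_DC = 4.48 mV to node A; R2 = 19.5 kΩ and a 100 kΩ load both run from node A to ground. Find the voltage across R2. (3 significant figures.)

The load sits in parallel with R2, giving an effective lower resistance R2' = R2·R_L/(R2+R_L) = 16.32 kΩ.
Then V_out = V_DC · R2'/(R1 + R2') = 4.48 × 16.32/96.32 = 0.7590 mV.
(Unloaded it would be 0.878 mV; the load pulls it down.)

V_out ≈ 0.759 mV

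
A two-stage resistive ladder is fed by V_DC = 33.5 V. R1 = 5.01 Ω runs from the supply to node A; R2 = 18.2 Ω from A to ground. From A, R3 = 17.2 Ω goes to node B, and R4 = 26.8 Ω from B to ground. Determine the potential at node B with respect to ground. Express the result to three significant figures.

Node A sees R2 in parallel with the series input of stage 2, R3 + R4 = 44.00 Ω.
Effective lower resistance at A: R2 ‖ 44.00 = 12.87 Ω.
First divider: V_A = V_DC · 12.87/(5.01 + 12.87) = 24.12 V.
Then the unloaded second divider: V_B = V_A × R4/(R3+R4) = 24.12 × 0.6091 = 14.69 V.

V_B ≈ 14.7 V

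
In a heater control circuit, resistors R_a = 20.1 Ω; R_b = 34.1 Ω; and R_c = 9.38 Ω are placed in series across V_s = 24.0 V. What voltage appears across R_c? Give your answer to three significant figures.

V ≈ 3.54 V

Series total: ΣR = 20.1 + 34.1 + 9.38 = 63.58 Ω.
V = V_s · R/ΣR = 24.0 × 0.1475 = 3.541 V.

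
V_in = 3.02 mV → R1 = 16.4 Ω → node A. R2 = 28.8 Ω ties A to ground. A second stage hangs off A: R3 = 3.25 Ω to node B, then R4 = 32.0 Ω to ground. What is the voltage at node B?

Node A sees R2 in parallel with the series input of stage 2, R3 + R4 = 35.25 Ω.
Effective lower resistance at A: R2 ‖ 35.25 = 15.85 Ω.
V_A = 3.02 × 15.85/(16.4 + 15.85) = 1.484 mV.
Stage 2 is unloaded, so V_B = V_A · R4/(R3+R4) = 1.484 × 32.0/35.25 = 1.347 mV.

V_B ≈ 1.35 mV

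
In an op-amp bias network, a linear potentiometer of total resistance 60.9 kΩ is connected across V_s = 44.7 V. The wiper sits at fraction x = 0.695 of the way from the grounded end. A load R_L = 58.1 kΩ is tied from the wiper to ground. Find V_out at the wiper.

The pot divides into 18.57 kΩ above the wiper and 42.33 kΩ below.
Lower segment in parallel with the load: 42.33 ‖ 58.1 = 24.49 kΩ.
Loaded-divider output: V_out = 44.7 × 0.5687 = 25.42 V.

V_out ≈ 25.4 V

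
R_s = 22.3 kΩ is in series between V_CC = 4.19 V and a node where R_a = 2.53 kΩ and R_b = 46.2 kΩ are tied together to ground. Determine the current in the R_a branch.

Parallel bank: R_p = 1/(1/2.53 + 1/46.2) = 2.399 kΩ.
V_A = 4.19 × 2.399/24.70 = 0.4069 V.
Branch current I = V_A/R_a = 0.4069/2.53 = 0.1608 mA.
(Equivalently: I_total = 0.1696 mA, then current-divider fraction G_k/ΣG = 0.9481.)

I ≈ 0.161 mA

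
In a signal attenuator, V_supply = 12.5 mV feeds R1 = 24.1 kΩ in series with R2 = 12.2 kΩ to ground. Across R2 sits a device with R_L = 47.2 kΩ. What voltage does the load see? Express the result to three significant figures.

V_out ≈ 3.59 mV

First combine the lower leg with the load: R2 ‖ R_L = 9.694 kΩ.
Then V_out = V_supply · R2'/(R1 + R2') = 12.5 × 9.694/33.79 = 3.586 mV.
(Unloaded it would be 4.20 mV; the load pulls it down.)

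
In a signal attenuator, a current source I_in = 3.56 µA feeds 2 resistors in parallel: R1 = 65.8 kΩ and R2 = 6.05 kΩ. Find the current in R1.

With just two branches, the current splits inversely with resistance.
I(R1) = 3.56 × 6.05/(65.8 + 6.05) = 3.56 × 0.08420 = 0.2998 µA.

I ≈ 0.300 µA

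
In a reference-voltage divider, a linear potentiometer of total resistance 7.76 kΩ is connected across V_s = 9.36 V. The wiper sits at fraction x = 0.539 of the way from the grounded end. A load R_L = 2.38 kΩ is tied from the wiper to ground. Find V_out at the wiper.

Split the track: R_lower = x·R_p = 4.183 kΩ, R_upper = (1−x)·R_p = 3.577 kΩ.
(x·R_p) ‖ R_L = 1.517 kΩ.
Loaded-divider output: V_out = 9.36 × 0.2978 = 2.787 V.
(Unloaded: V_out = x·V_s = 5.05 V.)

V_out ≈ 2.79 V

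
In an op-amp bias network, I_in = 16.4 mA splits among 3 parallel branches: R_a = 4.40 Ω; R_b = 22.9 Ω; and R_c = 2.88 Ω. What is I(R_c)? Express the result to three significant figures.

Total conductance ΣG = 1/4.40 + 1/22.9 + 1/2.88 = 0.6182 (units of 1/Ω).
Current divider: I(R_c) = I_in · G_k/ΣG = 16.4 × (0.3472/0.6182) = 16.4 × 0.5617 = 9.212 mA.

I ≈ 9.21 mA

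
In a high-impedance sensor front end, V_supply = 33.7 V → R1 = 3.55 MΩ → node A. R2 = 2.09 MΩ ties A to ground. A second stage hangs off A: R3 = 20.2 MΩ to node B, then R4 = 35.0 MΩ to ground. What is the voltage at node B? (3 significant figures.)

V_B ≈ 7.73 V

Node A sees R2 in parallel with the series input of stage 2, R3 + R4 = 55.20 MΩ.
R2 ‖ (R3+R4) = 2.014 MΩ.
V_A = 33.7 × 2.014/(3.55 + 2.014) = 12.20 V.
Stage 2 is unloaded, so V_B = V_A · R4/(R3+R4) = 12.20 × 35.0/55.20 = 7.734 V.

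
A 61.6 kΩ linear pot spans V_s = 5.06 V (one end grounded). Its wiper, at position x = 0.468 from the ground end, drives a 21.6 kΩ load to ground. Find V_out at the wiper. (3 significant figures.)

The pot divides into 32.77 kΩ above the wiper and 28.83 kΩ below.
(x·R_p) ‖ R_L = 12.35 kΩ.
V_out = 5.06 × 12.35/(32.77 + 12.35) = 1.385 V.

V_out ≈ 1.38 V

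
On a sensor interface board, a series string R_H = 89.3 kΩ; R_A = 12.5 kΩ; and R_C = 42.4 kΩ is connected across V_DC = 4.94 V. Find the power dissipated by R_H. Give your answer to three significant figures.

ΣR = 144.2 kΩ → I = 4.94/144.2 = 0.03426 mA.
P(R_H) = I²·R_H = (0.03426)² × 89.3 = 0.1048 mW.

P ≈ 0.105 mW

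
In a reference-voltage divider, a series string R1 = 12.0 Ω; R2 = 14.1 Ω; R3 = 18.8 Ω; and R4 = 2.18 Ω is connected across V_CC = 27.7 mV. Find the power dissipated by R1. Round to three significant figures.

P ≈ 4.15 µW

The common current is I = 27.7/47.08 = 0.5884 mA.
P(R1) = I²·R1 = (0.5884)² × 12.0 = 4.154 µW.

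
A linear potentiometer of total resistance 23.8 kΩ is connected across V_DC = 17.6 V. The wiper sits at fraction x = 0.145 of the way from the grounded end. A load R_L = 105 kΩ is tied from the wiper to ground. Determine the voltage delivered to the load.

Lower segment x·R_p = 3.451 kΩ; upper segment (1−x)·R_p = 20.35 kΩ.
Lower segment in parallel with the load: 3.451 ‖ 105 = 3.341 kΩ.
Then V_out = V_DC · 3.341/(20.35 + 3.341) = 2.482 V.

V_out ≈ 2.48 V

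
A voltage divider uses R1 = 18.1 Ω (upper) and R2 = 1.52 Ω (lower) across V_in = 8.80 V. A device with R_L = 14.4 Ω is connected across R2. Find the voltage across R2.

V_out ≈ 0.621 V

The load sits in parallel with R2, giving an effective lower resistance R2' = R2·R_L/(R2+R_L) = 1.375 Ω.
Then V_out = V_in · R2'/(R1 + R2') = 8.80 × 1.375/19.47 = 0.6213 V.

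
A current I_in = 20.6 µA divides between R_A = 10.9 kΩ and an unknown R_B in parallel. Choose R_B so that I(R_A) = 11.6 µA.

Two-branch current divider: I_A = I_in · R_B/(R_A + R_B).
With f = 0.5631, R_B = R_A · f/(1−f) = 10.9 × 1.289 = 14.05 kΩ.

R_B ≈ 14.0 kΩ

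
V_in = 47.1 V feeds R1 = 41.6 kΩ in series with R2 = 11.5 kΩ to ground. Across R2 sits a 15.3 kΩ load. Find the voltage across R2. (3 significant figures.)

V_out ≈ 6.42 V

R2 ‖ R_L = (11.5 × 15.3)/(11.5 + 15.3) = 6.565 kΩ.
Then V_out = V_in · R2'/(R1 + R2') = 47.1 × 6.565/48.17 = 6.420 V.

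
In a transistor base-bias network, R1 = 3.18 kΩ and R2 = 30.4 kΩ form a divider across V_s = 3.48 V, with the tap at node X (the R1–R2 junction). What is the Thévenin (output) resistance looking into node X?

Looking into X with the source shorted: R_th = R1·R2/(R1+R2) = 3.180 × 30.4/33.58 = 2.879 kΩ.

R_th ≈ 2.88 kΩ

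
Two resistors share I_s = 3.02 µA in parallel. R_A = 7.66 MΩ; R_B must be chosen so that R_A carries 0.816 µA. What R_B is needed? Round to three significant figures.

The fraction through R_A equals R_B/(R_A+R_B).
0.816/3.02 = R_B/(R_A + R_B) → R_B = R_A · (0.2702)/(1 − 0.2702) = 7.66 × 0.3702 = 2.836 MΩ.

R_B ≈ 2.84 MΩ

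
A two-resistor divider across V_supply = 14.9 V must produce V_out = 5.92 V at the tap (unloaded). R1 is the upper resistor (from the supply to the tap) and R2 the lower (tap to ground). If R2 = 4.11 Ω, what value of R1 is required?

V_out/V_supply = R2/(R1+R2) = 0.3973.
Rearranging, R1 = R2·(1−k)/k = 4.11 × 1.517 = 6.234 Ω.

R1 ≈ 6.23 Ω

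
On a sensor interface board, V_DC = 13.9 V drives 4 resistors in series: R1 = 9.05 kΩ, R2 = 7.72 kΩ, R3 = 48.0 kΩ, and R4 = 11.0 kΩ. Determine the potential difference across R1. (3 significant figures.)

V ≈ 1.66 V

ΣR = 9.05 + 7.72 + 48.0 + 11.0 = 75.77 kΩ.
V = V_DC · R/ΣR = 13.9 × 0.1194 = 1.660 V.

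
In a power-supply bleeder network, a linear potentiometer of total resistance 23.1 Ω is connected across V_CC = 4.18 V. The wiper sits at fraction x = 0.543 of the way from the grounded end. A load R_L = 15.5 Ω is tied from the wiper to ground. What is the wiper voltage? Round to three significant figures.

V_out ≈ 1.66 V

The pot divides into 10.56 Ω above the wiper and 12.54 Ω below.
(x·R_p) ‖ R_L = 6.933 Ω.
Loaded-divider output: V_out = 4.18 × 0.3964 = 1.657 V.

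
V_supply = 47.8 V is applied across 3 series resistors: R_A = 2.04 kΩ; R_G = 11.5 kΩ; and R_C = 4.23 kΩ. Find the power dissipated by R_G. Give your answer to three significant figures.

Series current I = V_supply/ΣR = 47.8/17.77 = 2.690 mA.
V(R_G) = I·R = 30.93 V; P = V·I = 30.93 × 2.690 = 83.21 mW.

P ≈ 83.2 mW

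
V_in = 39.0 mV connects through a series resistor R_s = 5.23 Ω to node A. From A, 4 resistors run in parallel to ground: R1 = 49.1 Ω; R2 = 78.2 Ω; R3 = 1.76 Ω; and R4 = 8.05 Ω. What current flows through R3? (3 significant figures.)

I ≈ 4.62 mA

Equivalent of the parallel group: R_p = 1.378 Ω.
Node voltage V_A = V_in · R_p/(R_s + R_p) = 39.0 × 0.2086 = 8.134 mV.
I(R3) = V_A / R3 = 8.134/1.76 = 4.622 mA.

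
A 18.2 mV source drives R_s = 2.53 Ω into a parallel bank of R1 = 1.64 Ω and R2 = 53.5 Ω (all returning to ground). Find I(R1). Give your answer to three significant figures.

Parallel bank: R_p = 1/(1/1.64 + 1/53.5) = 1.591 Ω.
V_A by voltage divider: V_A = 18.2 × 1.591/(2.53 + 1.591) = 7.027 mV.
I(R1) = V_A / R1 = 7.027/1.64 = 4.285 mA.

I ≈ 4.28 mA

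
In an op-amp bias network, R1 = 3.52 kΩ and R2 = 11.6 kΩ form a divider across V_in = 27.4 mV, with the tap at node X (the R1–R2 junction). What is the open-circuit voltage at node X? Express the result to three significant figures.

V_th is the unloaded tap voltage: V_in · R2/(R1+R2) = 27.4 × 0.7672 = 21.02 mV.

V_th ≈ 21.0 mV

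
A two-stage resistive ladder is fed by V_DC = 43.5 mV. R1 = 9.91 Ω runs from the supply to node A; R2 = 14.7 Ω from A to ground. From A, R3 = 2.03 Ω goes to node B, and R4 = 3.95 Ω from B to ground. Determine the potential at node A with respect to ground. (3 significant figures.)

The second stage (R3 + R4 = 5.980 Ω) loads node A in parallel with R2.
R2 ‖ (R3+R4) = 4.251 Ω.
So V_A = 43.5 × 0.3002 = 13.06 mV.

V_A ≈ 13.1 mV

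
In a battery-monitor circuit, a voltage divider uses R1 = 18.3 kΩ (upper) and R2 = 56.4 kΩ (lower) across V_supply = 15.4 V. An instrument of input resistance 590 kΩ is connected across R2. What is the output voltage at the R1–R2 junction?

V_out ≈ 11.4 V

The load sits in parallel with R2, giving an effective lower resistance R2' = R2·R_L/(R2+R_L) = 51.48 kΩ.
Now apply the divider: V_out = 15.4 × 0.7377 = 11.36 V.
(Unloaded it would be 11.6 V; the load pulls it down.)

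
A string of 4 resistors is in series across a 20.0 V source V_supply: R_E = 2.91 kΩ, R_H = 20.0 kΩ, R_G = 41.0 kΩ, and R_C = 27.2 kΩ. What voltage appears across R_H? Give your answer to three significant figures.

V ≈ 4.39 V

Series total: ΣR = 2.91 + 20.0 + 41.0 + 27.2 = 91.11 kΩ.
By the voltage-divider rule, V = 20.0 × 20.00/91.11 = 4.390 V.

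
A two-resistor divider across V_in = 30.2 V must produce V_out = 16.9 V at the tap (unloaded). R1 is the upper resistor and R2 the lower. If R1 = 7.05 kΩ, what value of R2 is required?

Required fraction k = V_out/V_in = 0.5596.
R2 = R1 · 0.5596/(1 − 0.5596) = 8.958 kΩ.

R2 ≈ 8.96 kΩ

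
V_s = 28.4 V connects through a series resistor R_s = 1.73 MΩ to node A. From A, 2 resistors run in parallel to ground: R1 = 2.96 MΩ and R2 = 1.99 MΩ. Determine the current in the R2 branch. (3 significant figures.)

I ≈ 5.82 µA

Parallel bank: R_p = 1/(1/2.96 + 1/1.99) = 1.190 MΩ.
V_A by voltage divider: V_A = 28.4 × 1.190/(1.73 + 1.190) = 11.57 V.
Branch current I = V_A/R2 = 11.57/1.99 = 5.816 µA.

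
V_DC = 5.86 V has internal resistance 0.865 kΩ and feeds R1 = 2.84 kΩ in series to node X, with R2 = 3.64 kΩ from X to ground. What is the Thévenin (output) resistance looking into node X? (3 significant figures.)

R_th ≈ 1.84 kΩ

R1' = 0.865 + 2.84 = 3.705 kΩ (source resistance + R1).
With V_DC suppressed (replaced by a short), R_th = R1' ‖ R2 = (3.705 × 3.64)/(3.705 + 3.64) = 1.836 kΩ.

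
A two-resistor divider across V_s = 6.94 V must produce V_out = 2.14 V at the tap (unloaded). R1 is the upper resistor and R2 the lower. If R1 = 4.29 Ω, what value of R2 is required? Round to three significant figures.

R2 ≈ 1.91 Ω

V_out/V_s = R2/(R1+R2) = 0.3084.
R2 = R1 · 0.3084/(1 − 0.3084) = 1.913 Ω.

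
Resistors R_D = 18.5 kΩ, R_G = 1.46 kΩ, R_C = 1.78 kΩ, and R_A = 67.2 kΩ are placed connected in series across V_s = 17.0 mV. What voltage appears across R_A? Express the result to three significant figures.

V ≈ 12.8 mV

ΣR = 18.5 + 1.46 + 1.78 + 67.2 = 88.94 kΩ.
Voltage divider: V = V_s · (67.20 / 88.94) = 17.0 × 0.7556 = 12.84 mV.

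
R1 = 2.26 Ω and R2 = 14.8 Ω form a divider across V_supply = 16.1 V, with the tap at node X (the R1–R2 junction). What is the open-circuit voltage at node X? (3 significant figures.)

V_th ≈ 14.0 V

With X open, the divider is unloaded: V_th = 16.1 × 14.8/17.06 = 13.97 V.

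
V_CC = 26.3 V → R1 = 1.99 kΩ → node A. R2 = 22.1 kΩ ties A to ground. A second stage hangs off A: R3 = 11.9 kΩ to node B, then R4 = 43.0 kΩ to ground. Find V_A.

Node A sees R2 in parallel with the series input of stage 2, R3 + R4 = 54.90 kΩ.
R2 ‖ (R3+R4) = 15.76 kΩ.
V_A = 26.3 × 15.76/(1.99 + 15.76) = 23.35 V.

V_A ≈ 23.4 V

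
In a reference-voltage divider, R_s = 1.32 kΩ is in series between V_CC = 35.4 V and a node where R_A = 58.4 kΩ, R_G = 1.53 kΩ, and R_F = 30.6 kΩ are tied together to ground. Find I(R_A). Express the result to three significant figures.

I ≈ 0.314 mA

Combine the parallel branches: R_p = (1/58.4 + 1/1.53 + 1/30.6)⁻¹ = 1.422 kΩ.
V_A = 35.4 × 1.422/2.742 = 18.36 V.
I(R_A) = V_A / R_A = 18.36/58.4 = 0.3143 mA.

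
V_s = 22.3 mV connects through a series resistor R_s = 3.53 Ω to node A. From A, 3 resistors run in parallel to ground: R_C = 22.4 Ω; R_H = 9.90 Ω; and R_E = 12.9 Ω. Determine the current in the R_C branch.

Parallel bank: R_p = 1/(1/22.4 + 1/9.90 + 1/12.9) = 4.481 Ω.
V_A by voltage divider: V_A = 22.3 × 4.481/(3.53 + 4.481) = 12.47 mV.
I(R_C) = V_A / R_C = 12.47/22.4 = 0.5569 mA.

I ≈ 0.557 mA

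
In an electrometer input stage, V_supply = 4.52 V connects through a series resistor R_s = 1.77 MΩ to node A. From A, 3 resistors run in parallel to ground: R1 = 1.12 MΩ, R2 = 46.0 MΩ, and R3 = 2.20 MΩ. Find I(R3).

Combine the parallel branches: R_p = (1/1.12 + 1/46.0 + 1/2.20)⁻¹ = 0.7304 MΩ.
Node voltage V_A = V_supply · R_p/(R_s + R_p) = 4.52 × 0.2921 = 1.320 V.
Branch current I = V_A/R3 = 1.320/2.20 = 0.6002 µA.

I ≈ 0.600 µA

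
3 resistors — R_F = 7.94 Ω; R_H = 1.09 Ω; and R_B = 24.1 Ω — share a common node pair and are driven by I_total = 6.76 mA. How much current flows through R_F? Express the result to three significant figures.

Conductances: ΣG = 1/7.94 + 1/1.09 + 1/24.1 = 1.085 (1/Ω).
Current divider: I(R_F) = I_total · G_k/ΣG = 6.76 × (0.1259/1.085) = 6.76 × 0.1161 = 0.7848 mA.

I ≈ 0.785 mA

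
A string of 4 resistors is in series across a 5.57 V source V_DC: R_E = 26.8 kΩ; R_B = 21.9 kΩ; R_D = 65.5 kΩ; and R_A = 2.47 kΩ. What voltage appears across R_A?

V ≈ 0.118 V

Total series resistance ΣR = 26.8 + 21.9 + 65.5 + 2.47 = 116.7 kΩ.
Voltage divider: V = V_DC · (2.470 / 116.7) = 5.57 × 0.02117 = 0.1179 V.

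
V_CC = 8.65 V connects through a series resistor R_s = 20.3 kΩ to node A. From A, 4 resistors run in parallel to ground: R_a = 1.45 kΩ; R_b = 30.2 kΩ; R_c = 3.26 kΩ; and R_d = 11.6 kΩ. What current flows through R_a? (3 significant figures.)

Parallel bank: R_p = 1/(1/1.45 + 1/30.2 + 1/3.26 + 1/11.6) = 0.8963 kΩ.
Node voltage V_A = V_CC · R_p/(R_s + R_p) = 8.65 × 0.04228 = 0.3658 V.
I(R_a) = V_A / R_a = 0.3658/1.45 = 0.2523 mA.

I ≈ 0.252 mA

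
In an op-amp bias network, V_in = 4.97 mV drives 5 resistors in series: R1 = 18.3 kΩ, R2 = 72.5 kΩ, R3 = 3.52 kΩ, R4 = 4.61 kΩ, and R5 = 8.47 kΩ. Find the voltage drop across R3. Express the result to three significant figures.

Total series resistance ΣR = 18.3 + 72.5 + 3.52 + 4.61 + 8.47 = 107.4 kΩ.
V = V_in · R/ΣR = 4.97 × 0.03277 = 0.1629 mV.

V ≈ 0.163 mV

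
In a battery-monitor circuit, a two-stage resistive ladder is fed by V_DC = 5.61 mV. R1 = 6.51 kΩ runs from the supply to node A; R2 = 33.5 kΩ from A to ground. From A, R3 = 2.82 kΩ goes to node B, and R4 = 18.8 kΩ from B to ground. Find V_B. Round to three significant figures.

V_B ≈ 3.26 mV

Looking into the second stage from A: R3 + R4 = 21.62 kΩ appears in parallel with R2.
R2 ‖ (R3+R4) = 13.14 kΩ.
So V_A = 5.61 × 0.6687 = 3.751 mV.
V_B = V_A × 0.8696 = 3.262 mV.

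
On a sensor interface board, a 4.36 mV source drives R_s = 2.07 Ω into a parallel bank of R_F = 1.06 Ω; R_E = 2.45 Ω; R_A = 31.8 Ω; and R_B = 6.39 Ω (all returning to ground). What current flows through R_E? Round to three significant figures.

I ≈ 0.425 mA

Equivalent of the parallel group: R_p = 0.6496 Ω.
V_A by voltage divider: V_A = 4.36 × 0.6496/(2.07 + 0.6496) = 1.041 mV.
I(R_E) = V_A / R_E = 1.041/2.45 = 0.4251 mA.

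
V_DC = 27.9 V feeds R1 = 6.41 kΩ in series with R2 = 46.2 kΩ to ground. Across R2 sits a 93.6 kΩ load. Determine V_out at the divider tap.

V_out ≈ 23.1 V

The load sits in parallel with R2, giving an effective lower resistance R2' = R2·R_L/(R2+R_L) = 30.93 kΩ.
Now apply the divider: V_out = 27.9 × 0.8283 = 23.11 V.
(Unloaded it would be 24.5 V; the load pulls it down.)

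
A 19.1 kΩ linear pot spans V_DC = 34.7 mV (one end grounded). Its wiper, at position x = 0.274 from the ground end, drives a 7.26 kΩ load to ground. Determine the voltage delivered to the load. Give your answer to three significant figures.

Lower segment x·R_p = 5.233 kΩ; upper segment (1−x)·R_p = 13.87 kΩ.
(x·R_p) ‖ R_L = 3.041 kΩ.
Loaded-divider output: V_out = 34.7 × 0.1799 = 6.241 mV.
(Unloaded: V_out = x·V_DC = 9.51 mV.)

V_out ≈ 6.24 mV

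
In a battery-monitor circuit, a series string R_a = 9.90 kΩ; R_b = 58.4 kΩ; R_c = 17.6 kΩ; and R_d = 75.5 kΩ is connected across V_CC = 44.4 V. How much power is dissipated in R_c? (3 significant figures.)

P ≈ 1.33 mW

ΣR = 161.4 kΩ → I = 44.4/161.4 = 0.2751 mA.
V(R_c) = I·R = 4.842 V; P = V·I = 4.842 × 0.2751 = 1.332 mW.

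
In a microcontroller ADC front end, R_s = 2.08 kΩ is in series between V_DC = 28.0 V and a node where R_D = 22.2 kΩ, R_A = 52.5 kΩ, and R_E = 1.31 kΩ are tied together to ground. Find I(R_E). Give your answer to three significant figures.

Equivalent of the parallel group: R_p = 1.209 kΩ.
V_A by voltage divider: V_A = 28.0 × 1.209/(2.08 + 1.209) = 10.29 V.
I(R_E) = V_A / R_E = 10.29/1.31 = 7.855 mA.

I ≈ 7.85 mA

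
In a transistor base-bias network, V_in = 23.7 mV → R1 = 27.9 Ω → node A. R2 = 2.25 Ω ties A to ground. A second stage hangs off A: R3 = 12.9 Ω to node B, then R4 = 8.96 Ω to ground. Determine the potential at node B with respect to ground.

V_B ≈ 0.662 mV

Node A sees R2 in parallel with the series input of stage 2, R3 + R4 = 21.86 Ω.
R2 ‖ (R3+R4) = 2.040 Ω.
V_A = 23.7 × 2.040/(27.9 + 2.040) = 1.615 mV.
Then the unloaded second divider: V_B = V_A × R4/(R3+R4) = 1.615 × 0.4099 = 0.6619 mV.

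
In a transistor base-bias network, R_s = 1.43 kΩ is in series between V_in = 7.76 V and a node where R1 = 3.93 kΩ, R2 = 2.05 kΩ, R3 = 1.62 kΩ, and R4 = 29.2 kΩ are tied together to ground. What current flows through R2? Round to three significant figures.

Combine the parallel branches: R_p = (1/3.93 + 1/2.05 + 1/1.62 + 1/29.2)⁻¹ = 0.7175 kΩ.
V_A = 7.76 × 0.7175/2.147 = 2.593 V.
I(R2) = V_A / R2 = 2.593/2.05 = 1.265 mA.

I ≈ 1.26 mA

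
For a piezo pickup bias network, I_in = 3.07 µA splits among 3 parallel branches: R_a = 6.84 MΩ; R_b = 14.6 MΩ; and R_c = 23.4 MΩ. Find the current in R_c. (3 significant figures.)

Total conductance ΣG = 1/6.84 + 1/14.6 + 1/23.4 = 0.2574 (units of 1/MΩ).
By the current-divider rule, I = I_in · G_k/ΣG = 3.07 × 0.1660 = 0.5096 µA.

I ≈ 0.510 µA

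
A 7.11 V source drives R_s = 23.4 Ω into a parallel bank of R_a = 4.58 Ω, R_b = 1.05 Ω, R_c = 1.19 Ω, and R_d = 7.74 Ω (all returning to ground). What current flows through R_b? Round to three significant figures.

I ≈ 0.133 A

Parallel bank: R_p = 1/(1/4.58 + 1/1.05 + 1/1.19 + 1/7.74) = 0.4672 Ω.
V_A by voltage divider: V_A = 7.11 × 0.4672/(23.4 + 0.4672) = 0.1392 V.
I(R_b) = V_A / R_b = 0.1392/1.05 = 0.1326 A.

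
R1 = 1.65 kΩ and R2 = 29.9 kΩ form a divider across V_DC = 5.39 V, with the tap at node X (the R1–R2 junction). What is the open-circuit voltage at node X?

V_th is the unloaded tap voltage: V_DC · R2/(R1+R2) = 5.39 × 0.9477 = 5.108 V.

V_th ≈ 5.11 V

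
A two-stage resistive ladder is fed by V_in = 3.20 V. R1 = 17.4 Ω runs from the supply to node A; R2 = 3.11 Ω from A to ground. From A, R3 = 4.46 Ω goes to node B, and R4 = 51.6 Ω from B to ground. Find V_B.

Node A sees R2 in parallel with the series input of stage 2, R3 + R4 = 56.06 Ω.
Effective lower resistance at A: R2 ‖ 56.06 = 2.947 Ω.
First divider: V_A = V_in · 2.947/(17.4 + 2.947) = 0.4634 V.
V_B = V_A × 0.9204 = 0.4265 V.

V_B ≈ 0.427 V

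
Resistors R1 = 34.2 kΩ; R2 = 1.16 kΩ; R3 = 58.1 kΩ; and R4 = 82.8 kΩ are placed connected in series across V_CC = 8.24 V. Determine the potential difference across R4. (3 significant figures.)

V ≈ 3.87 V

Series total: ΣR = 34.2 + 1.16 + 58.1 + 82.8 = 176.3 kΩ.
Voltage divider: V = V_CC · (82.80 / 176.3) = 8.24 × 0.4698 = 3.871 V.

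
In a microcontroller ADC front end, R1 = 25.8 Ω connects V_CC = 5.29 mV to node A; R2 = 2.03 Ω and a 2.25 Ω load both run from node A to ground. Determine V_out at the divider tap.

First combine the lower leg with the load: R2 ‖ R_L = 1.067 Ω.
Then V_out = V_CC · R2'/(R1 + R2') = 5.29 × 1.067/26.87 = 0.2101 mV.
(Unloaded it would be 0.386 mV; the load pulls it down.)

V_out ≈ 0.210 mV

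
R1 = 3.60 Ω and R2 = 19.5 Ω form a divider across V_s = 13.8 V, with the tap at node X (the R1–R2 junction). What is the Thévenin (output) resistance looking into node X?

With V_s suppressed (replaced by a short), R_th = R1 ‖ R2 = (3.600 × 19.5)/(3.600 + 19.5) = 3.039 Ω.

R_th ≈ 3.04 Ω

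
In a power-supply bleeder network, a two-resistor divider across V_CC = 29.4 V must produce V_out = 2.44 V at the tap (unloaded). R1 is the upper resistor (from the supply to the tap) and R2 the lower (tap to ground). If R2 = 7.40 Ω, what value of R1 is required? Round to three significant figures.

R1 ≈ 81.8 Ω

V_out/V_CC = R2/(R1+R2) = 0.08299.
So R1 = R2 · (V_CC/V_out − 1) = 7.40 × (29.4/2.44 − 1) = 7.40 × 11.05 = 81.76 Ω.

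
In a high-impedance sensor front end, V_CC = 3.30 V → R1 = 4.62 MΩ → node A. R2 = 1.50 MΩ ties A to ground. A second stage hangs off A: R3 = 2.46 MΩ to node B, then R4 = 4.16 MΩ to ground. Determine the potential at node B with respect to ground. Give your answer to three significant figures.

Node A sees R2 in parallel with the series input of stage 2, R3 + R4 = 6.620 MΩ.
R2 ‖ (R3+R4) = 1.223 MΩ.
First divider: V_A = V_CC · 1.223/(4.62 + 1.223) = 0.6907 V.
V_B = V_A × 0.6284 = 0.4340 V.

V_B ≈ 0.434 V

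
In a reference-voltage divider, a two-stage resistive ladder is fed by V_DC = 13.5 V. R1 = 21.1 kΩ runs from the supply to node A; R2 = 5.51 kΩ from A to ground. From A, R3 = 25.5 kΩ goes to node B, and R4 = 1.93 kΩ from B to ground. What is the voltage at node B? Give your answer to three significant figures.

Node A sees R2 in parallel with the series input of stage 2, R3 + R4 = 27.43 kΩ.
R2 ‖ (R3+R4) = 4.588 kΩ.
First divider: V_A = V_DC · 4.588/(21.1 + 4.588) = 2.411 V.
Stage 2 is unloaded, so V_B = V_A · R4/(R3+R4) = 2.411 × 1.93/27.43 = 0.1697 V.

V_B ≈ 0.170 V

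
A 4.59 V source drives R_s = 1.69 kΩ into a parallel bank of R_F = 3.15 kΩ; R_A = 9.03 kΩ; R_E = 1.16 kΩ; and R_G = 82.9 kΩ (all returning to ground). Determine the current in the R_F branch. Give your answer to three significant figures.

Combine the parallel branches: R_p = (1/3.15 + 1/9.03 + 1/1.16 + 1/82.9)⁻¹ = 0.7679 kΩ.
V_A by voltage divider: V_A = 4.59 × 0.7679/(1.69 + 0.7679) = 1.434 V.
Branch current I = V_A/R_F = 1.434/3.15 = 0.4552 mA.

I ≈ 0.455 mA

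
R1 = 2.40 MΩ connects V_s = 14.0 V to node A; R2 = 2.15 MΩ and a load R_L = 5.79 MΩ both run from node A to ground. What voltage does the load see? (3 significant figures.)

R2 ‖ R_L = (2.15 × 5.79)/(2.15 + 5.79) = 1.568 MΩ.
Then V_out = V_s · R2'/(R1 + R2') = 14.0 × 1.568/3.968 = 5.532 V.
(Unloaded it would be 6.62 V; the load pulls it down.)

V_out ≈ 5.53 V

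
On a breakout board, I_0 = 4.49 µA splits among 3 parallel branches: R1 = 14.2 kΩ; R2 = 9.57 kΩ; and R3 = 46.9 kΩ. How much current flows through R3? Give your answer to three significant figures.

I ≈ 0.488 µA

Total conductance ΣG = 1/14.2 + 1/9.57 + 1/46.9 = 0.1962 (units of 1/kΩ).
Current divider: I(R3) = I_0 · G_k/ΣG = 4.49 × (0.02132/0.1962) = 4.49 × 0.1087 = 0.4879 µA.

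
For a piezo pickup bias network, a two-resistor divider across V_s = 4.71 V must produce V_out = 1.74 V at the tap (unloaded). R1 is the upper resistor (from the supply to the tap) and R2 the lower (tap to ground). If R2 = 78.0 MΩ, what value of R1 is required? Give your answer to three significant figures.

The divider ratio is R2/(R1+R2) = 1.74/4.71 = 0.3694.
R1 = R2·(1/k − 1) = 78.0 × 1.707 = 133.1 MΩ.

R1 ≈ 133 MΩ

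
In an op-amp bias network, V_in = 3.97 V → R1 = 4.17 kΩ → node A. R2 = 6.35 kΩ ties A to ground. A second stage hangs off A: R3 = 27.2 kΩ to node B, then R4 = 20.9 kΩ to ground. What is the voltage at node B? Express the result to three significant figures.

V_B ≈ 0.989 V

Node A sees R2 in parallel with the series input of stage 2, R3 + R4 = 48.10 kΩ.
Effective lower resistance at A: R2 ‖ 48.10 = 5.609 kΩ.
So V_A = 3.97 × 0.5736 = 2.277 V.
V_B = V_A × 0.4345 = 0.9895 V.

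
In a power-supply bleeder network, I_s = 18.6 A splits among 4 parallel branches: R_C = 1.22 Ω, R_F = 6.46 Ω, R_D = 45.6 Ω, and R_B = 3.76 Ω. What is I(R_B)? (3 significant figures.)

I ≈ 3.92 A

Total conductance ΣG = 1/1.22 + 1/6.46 + 1/45.6 + 1/3.76 = 1.262 (units of 1/Ω).
R_B takes the fraction G_k/ΣG = 0.2660/1.262 = 0.2107, so I = 18.6 × 0.2107 = 3.919 A.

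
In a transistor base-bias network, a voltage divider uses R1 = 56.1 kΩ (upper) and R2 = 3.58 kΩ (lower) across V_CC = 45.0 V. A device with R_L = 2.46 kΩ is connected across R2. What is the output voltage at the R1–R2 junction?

V_out ≈ 1.14 V

First combine the lower leg with the load: R2 ‖ R_L = 1.458 kΩ.
Voltage divider with the loaded lower leg: V_out = 45.0 × 1.458/(56.1 + 1.458) = 45.0 × 0.02533 = 1.140 V.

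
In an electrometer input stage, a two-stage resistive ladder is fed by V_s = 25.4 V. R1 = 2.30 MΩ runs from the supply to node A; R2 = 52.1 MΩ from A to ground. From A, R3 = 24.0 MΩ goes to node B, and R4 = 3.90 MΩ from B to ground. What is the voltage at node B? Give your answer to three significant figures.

V_B ≈ 3.15 V

Node A sees R2 in parallel with the series input of stage 2, R3 + R4 = 27.90 MΩ.
Effective lower resistance at A: R2 ‖ 27.90 = 18.17 MΩ.
So V_A = 25.4 × 0.8876 = 22.55 V.
Stage 2 is unloaded, so V_B = V_A · R4/(R3+R4) = 22.55 × 3.90/27.90 = 3.152 V.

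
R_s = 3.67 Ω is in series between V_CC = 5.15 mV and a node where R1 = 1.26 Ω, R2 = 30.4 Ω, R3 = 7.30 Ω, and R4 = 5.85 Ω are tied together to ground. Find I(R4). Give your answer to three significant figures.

I ≈ 0.170 mA

Parallel bank: R_p = 1/(1/1.26 + 1/30.4 + 1/7.30 + 1/5.85) = 0.8815 Ω.
Node voltage V_A = V_CC · R_p/(R_s + R_p) = 5.15 × 0.1937 = 0.9974 mV.
Branch current I = V_A/R4 = 0.9974/5.85 = 0.1705 mA.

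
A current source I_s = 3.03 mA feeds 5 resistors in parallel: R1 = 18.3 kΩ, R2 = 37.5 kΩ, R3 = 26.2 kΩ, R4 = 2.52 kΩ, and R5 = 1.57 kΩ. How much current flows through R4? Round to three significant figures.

I ≈ 1.04 mA

Total conductance ΣG = 1/18.3 + 1/37.5 + 1/26.2 + 1/2.52 + 1/1.57 = 1.153 (units of 1/kΩ).
Current divider: I(R4) = I_s · G_k/ΣG = 3.03 × (0.3968/1.153) = 3.03 × 0.3441 = 1.043 mA.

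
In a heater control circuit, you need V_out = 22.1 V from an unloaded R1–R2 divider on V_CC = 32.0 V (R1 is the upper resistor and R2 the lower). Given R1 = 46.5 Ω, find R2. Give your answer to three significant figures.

R2 ≈ 104 Ω

Required fraction k = V_out/V_CC = 0.6906.
R2 = R1 · 0.6906/(1 − 0.6906) = 103.8 Ω.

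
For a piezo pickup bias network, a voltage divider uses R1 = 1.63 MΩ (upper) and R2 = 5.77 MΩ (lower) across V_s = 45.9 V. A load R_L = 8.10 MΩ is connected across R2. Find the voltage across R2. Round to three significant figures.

V_out ≈ 30.9 V

The load sits in parallel with R2, giving an effective lower resistance R2' = R2·R_L/(R2+R_L) = 3.370 MΩ.
Now apply the divider: V_out = 45.9 × 0.6740 = 30.94 V.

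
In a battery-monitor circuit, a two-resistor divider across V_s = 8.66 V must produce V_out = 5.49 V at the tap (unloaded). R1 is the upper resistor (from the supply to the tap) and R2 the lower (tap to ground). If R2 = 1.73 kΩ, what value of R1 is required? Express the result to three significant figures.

R1 ≈ 0.999 kΩ

V_out/V_s = R2/(R1+R2) = 0.6339.
So R1 = R2 · (V_s/V_out − 1) = 1.73 × (8.66/5.49 − 1) = 1.73 × 0.5774 = 0.9989 kΩ.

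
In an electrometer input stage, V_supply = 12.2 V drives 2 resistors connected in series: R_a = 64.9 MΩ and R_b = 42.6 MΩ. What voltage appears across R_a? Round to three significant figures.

Series total: ΣR = 64.9 + 42.6 = 107.5 MΩ.
V = V_supply · R/ΣR = 12.2 × 0.6037 = 7.365 V.

V ≈ 7.37 V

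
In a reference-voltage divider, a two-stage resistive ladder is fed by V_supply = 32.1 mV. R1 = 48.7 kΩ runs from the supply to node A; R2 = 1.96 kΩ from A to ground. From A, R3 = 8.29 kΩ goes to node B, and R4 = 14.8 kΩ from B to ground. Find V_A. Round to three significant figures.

V_A ≈ 1.15 mV

Looking into the second stage from A: R3 + R4 = 23.09 kΩ appears in parallel with R2.
R2 ‖ (R3+R4) = 1.807 kΩ.
So V_A = 32.1 × 0.03577 = 1.148 mV.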